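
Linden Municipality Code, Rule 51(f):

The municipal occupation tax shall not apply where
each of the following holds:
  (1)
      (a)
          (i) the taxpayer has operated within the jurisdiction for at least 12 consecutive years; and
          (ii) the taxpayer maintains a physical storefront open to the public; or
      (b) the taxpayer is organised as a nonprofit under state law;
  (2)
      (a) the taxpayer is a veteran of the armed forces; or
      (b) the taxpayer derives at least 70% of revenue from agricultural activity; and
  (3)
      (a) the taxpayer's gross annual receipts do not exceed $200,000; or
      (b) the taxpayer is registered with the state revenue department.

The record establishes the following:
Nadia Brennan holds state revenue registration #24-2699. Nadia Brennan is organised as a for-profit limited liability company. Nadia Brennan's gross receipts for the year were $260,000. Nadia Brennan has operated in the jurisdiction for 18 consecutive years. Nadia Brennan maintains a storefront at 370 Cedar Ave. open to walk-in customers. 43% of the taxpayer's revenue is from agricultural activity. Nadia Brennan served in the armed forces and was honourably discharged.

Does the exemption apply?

(i) ≥ 12 yrs in jurisdiction — satisfied.
(ii) has storefront — met.
(a): T AND T → true.
(b) nonprofit — fails.
So (1) is satisfied (T OR F).
(a) veteran — holds.
(b) ≥70% agricultural — not met.
(2): T OR F → true.
(a) receipts ≤ $200,000 — not met.
(b) state-registered — met.
(3): F OR T → true.
Overall = T AND T AND T = true.

Yes — exempt.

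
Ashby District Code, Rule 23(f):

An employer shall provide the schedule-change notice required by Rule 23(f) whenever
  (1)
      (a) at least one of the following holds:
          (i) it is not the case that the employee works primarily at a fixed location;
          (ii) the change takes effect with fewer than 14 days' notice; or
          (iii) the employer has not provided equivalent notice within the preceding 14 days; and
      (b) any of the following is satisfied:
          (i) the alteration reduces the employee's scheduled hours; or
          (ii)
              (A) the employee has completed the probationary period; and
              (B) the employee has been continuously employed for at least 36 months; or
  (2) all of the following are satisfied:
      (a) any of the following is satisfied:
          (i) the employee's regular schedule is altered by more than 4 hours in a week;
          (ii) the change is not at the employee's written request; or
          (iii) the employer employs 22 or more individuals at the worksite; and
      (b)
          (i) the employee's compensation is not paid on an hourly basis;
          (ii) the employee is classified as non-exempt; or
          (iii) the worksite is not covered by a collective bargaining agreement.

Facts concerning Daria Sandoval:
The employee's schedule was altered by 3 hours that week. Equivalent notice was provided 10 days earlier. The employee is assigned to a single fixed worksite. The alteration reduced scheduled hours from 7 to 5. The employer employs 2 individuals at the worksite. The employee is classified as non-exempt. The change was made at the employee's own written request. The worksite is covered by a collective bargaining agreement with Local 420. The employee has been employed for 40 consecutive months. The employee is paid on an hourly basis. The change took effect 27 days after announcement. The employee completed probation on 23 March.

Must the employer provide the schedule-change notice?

(i) not (fixed location) — not satisfied.
(ii) < 14 days' notice — not satisfied.
(iii) no recent notice — fails.
So (a) is not satisfied (F OR F OR F).
(i) hours reduced — met.
(A) past probation — holds.
(B) tenure ≥ 36 mo. — satisfied.
(ii): T AND T → true.
(b) = T OR T = true.
(1): F AND T → false.
(i) schedule shift > 4h — not satisfied.
(ii) not employee-requested — not satisfied.
(iii) ≥ 22 at site — fails.
(a): F OR F OR F → false.
(i) not (hourly-paid) — not satisfied.
(ii) non-exempt — met.
(iii) no CBA — fails.
(b): F OR T OR F → true.
(2): F AND T → false.
Overall: F OR F → false.

No — not required.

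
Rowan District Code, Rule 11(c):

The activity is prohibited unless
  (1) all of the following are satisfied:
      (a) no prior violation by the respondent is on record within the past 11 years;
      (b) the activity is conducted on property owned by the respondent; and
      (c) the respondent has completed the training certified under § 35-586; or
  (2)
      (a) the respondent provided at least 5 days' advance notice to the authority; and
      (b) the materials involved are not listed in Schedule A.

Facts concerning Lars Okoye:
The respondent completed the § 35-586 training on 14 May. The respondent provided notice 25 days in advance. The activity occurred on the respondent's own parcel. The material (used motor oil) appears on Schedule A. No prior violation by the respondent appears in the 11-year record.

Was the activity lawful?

(a) no prior violation — met.
(b) own property — met.
(c) training certified — holds.
(1) = T AND T AND T = true.
(a) ≥5 days' notice — holds.
(b) not (Schedule A material) — not met.
So (2) is not satisfied (T AND F).
Overall: T OR F → true.

Yes — lawful.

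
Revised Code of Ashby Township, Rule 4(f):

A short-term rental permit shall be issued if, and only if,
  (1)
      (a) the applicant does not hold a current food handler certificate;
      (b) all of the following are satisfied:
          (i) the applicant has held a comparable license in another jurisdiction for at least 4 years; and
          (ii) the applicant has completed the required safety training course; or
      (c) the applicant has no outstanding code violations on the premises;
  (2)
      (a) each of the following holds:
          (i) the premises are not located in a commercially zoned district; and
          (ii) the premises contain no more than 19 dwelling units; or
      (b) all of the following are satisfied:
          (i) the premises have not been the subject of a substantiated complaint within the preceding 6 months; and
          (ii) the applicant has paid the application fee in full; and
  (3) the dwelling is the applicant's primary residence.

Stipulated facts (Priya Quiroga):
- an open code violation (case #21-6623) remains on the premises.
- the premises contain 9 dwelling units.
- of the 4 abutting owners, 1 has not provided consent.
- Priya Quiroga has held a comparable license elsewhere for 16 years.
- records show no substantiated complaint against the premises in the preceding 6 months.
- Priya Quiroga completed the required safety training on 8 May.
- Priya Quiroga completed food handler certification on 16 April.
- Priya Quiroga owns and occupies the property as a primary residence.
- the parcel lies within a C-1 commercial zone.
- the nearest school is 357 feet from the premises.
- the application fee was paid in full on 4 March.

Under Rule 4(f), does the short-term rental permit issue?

Yes — granted.

(a) not (food handler cert.) — fails.
(i) prior license ≥ 4 yr — met.
(ii) safety training — holds.
(b): T AND T → true.
(c) no code violations — not satisfied.
(1): F OR T OR F → true.
(i) not (commercially zoned) — not met.
(ii) ≤ 19 units — holds.
(a) = F AND T = false.
(i) no complaint in 6 mo. — satisfied.
(ii) fee paid — satisfied.
(b) = T AND T = true.
(2) = F OR T = true.
(3) primary residence — holds.
Overall = T AND T AND T = true.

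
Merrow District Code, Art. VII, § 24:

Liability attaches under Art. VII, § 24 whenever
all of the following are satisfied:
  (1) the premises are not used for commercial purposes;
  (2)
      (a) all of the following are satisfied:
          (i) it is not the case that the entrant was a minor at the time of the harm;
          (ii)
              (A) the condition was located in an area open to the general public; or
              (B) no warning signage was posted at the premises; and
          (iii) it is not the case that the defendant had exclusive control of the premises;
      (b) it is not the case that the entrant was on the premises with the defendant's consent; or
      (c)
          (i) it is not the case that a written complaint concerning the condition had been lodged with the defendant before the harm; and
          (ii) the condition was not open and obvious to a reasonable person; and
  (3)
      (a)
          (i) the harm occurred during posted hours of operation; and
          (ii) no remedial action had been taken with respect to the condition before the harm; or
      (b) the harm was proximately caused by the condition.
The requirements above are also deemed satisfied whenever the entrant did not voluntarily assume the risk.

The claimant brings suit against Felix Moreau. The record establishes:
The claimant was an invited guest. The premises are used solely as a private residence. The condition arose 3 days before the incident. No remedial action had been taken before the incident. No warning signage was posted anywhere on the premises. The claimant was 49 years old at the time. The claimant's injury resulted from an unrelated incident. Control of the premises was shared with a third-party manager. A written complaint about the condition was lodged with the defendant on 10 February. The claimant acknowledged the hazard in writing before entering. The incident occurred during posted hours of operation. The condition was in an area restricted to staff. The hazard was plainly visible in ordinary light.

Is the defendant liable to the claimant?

(1) not (commercial use) — holds.
(i) not (entrant a minor) — met.
(A) public area — not met.
(B) no signage posted — met.
(ii): F OR T → true.
(iii) not (exclusive control) — holds.
(a): T AND T AND T → true.
(b) not (consent to enter) — not satisfied.
(i) not (complaint lodged) — fails.
(ii) not open/obvious — not satisfied.
(c) = F AND F = false.
(2) = T OR F OR F = true.
(i) during posted hours — holds.
(ii) no remedial action — met.
(a): T AND T → true.
(b) proximate cause — not satisfied.
(3): T OR F → true.
Overall: T AND T AND T → true.
Exception (no assumed risk) — not satisfied.
Result: main true OR exception false → true.

Yes — liable.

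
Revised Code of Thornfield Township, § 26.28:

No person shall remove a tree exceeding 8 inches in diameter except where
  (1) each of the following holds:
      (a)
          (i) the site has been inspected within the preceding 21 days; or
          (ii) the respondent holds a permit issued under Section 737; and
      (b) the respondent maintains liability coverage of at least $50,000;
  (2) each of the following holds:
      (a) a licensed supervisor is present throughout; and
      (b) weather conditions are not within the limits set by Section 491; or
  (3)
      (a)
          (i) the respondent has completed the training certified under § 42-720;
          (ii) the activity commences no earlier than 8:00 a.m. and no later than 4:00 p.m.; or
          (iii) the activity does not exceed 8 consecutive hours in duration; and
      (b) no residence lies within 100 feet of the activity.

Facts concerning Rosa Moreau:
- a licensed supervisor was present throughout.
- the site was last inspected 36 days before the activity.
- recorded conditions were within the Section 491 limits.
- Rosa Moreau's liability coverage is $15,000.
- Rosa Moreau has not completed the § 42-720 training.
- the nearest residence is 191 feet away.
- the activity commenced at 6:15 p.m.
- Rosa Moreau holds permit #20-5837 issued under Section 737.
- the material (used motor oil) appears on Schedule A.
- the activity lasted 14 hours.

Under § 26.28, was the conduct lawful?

No — unlawful.

(i) site inspected — not satisfied.
(ii) holds permit — met.
(a) = F OR T = true.
(b) coverage ≥ $50,000 — fails.
So (1) is not satisfied (T AND F).
(a) supervisor present — holds.
(b) not (weather ok) — not met.
(2) = T AND F = false.
(i) training certified — not satisfied.
(ii) start within hours — not met.
(iii) ≤ 8 hrs duration — not satisfied.
So (a) is not satisfied (F OR F OR F).
(b) no residence in 100 ft — met.
So (3) is not satisfied (F AND T).
So Overall is not satisfied (F OR F OR F).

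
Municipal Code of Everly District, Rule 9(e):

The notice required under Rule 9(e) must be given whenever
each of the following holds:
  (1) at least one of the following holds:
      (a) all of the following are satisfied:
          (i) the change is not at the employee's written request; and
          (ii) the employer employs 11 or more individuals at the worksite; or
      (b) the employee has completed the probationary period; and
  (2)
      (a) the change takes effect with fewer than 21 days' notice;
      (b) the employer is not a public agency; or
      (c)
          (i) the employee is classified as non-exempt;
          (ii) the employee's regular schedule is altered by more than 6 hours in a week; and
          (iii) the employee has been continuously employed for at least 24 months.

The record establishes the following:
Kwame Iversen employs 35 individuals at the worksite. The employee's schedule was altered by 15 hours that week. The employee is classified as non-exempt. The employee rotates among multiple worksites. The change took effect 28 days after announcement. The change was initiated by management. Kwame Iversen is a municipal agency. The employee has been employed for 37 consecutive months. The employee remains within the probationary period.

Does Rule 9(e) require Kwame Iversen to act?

Yes — required.

(i) not employee-requested — satisfied.
(ii) ≥ 11 at site — met.
So (a) is satisfied (T AND T).
(b) past probation — fails.
So (1) is satisfied (T OR F).
(a) < 21 days' notice — not satisfied.
(b) not (public agency) — fails.
(i) non-exempt — holds.
(ii) schedule shift > 6h — met.
(iii) tenure ≥ 24 mo. — met.
(c) = T AND T AND T = true.
(2) = F OR F OR T = true.
So Overall is satisfied (T AND T).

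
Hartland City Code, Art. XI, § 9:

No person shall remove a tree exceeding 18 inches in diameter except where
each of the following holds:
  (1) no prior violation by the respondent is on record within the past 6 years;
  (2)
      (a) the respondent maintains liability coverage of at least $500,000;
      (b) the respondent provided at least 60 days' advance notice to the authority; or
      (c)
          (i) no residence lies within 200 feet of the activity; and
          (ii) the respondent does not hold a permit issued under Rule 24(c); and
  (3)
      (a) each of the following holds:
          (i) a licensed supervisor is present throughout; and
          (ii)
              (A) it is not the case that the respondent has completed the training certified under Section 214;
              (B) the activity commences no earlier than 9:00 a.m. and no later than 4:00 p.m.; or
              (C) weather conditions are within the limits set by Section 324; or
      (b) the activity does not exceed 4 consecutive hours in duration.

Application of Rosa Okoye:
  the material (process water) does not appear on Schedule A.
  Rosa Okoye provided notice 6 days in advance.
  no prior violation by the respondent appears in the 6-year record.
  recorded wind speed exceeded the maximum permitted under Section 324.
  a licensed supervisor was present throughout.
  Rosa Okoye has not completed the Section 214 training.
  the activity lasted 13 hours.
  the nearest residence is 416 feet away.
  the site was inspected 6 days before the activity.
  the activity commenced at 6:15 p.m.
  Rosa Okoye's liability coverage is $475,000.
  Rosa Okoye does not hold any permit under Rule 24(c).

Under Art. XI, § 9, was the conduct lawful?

Yes — lawful.

(1) no prior violation — satisfied.
(a) coverage ≥ $500,000 — fails.
(b) ≥60 days' notice — fails.
(i) no residence in 200 ft — holds.
(ii) not (holds permit) — holds.
(c): T AND T → true.
(2) = F OR F OR T = true.
(i) supervisor present — holds.
(A) not (training certified) — satisfied.
(B) start within hours — fails.
(C) weather ok — not met.
So (ii) is satisfied (T OR F OR F).
(a): T AND T → true.
(b) ≤ 4 hrs duration — not satisfied.
So (3) is satisfied (T OR F).
Overall: T AND T AND T → true.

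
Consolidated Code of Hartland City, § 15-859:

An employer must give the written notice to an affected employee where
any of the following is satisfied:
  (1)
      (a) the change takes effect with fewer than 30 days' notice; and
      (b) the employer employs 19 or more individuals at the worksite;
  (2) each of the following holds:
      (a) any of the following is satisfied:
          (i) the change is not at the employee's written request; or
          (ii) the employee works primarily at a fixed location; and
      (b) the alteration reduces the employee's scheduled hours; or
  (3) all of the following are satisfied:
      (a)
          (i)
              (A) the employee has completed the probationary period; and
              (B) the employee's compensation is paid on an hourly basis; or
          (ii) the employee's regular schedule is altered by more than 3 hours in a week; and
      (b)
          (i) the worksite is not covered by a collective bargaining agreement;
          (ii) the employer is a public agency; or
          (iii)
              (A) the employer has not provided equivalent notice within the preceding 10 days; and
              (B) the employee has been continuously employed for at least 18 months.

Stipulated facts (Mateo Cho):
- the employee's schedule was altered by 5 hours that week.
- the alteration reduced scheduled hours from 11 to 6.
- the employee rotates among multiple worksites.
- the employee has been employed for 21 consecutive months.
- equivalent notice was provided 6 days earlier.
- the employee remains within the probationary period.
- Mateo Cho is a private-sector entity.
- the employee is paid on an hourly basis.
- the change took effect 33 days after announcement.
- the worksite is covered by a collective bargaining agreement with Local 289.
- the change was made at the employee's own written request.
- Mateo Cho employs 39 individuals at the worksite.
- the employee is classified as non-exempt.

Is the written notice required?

(a) < 30 days' notice — not met.
(b) ≥ 19 at site — met.
So (1) is not satisfied (F AND T).
(i) not employee-requested — not met.
(ii) fixed location — not met.
(a): F OR F → false.
(b) hours reduced — satisfied.
So (2) is not satisfied (F AND T).
(A) past probation — not satisfied.
(B) hourly-paid — met.
(i): F AND T → false.
(ii) schedule shift > 3h — holds.
(a) = F OR T = true.
(i) no CBA — not satisfied.
(ii) public agency — not satisfied.
(A) no recent notice — fails.
(B) tenure ≥ 18 mo. — satisfied.
(iii): F AND T → false.
(b): F OR F OR F → false.
So (3) is not satisfied (T AND F).
Overall = F OR F OR F = false.

No — not required.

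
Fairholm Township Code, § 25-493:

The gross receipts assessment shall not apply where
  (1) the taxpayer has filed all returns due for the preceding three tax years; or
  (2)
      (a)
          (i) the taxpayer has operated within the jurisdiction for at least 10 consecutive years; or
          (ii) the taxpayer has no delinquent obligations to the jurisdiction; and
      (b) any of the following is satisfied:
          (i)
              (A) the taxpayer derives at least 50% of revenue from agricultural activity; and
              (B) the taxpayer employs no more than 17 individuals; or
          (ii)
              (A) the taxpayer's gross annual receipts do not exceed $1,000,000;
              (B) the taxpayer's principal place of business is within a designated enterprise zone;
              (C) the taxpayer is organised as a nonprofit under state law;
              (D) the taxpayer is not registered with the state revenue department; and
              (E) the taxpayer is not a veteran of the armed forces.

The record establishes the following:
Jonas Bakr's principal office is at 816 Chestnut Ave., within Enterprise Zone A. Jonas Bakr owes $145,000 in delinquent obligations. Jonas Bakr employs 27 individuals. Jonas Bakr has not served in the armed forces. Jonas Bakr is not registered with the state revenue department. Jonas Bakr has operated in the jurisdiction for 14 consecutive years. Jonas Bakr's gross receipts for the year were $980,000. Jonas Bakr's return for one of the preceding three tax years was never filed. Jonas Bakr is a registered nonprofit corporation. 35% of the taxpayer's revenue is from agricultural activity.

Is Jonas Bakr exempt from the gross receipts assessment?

(1) returns current — fails.
(i) ≥ 10 yrs in jurisdiction — holds.
(ii) no delinquency — not met.
(a): T OR F → true.
(A) ≥50% agricultural — not met.
(B) ≤ 17 employees — not met.
(i) = F AND F = false.
(A) receipts ≤ $1,000,000 — met.
(B) in enterprise zone — holds.
(C) nonprofit — holds.
(D) not (state-registered) — met.
(E) not (veteran) — met.
So (ii) is satisfied (T AND T AND T AND T AND T).
(b) = F OR T = true.
So (2) is satisfied (T AND T).
Overall = F OR T = true.

Yes — exempt.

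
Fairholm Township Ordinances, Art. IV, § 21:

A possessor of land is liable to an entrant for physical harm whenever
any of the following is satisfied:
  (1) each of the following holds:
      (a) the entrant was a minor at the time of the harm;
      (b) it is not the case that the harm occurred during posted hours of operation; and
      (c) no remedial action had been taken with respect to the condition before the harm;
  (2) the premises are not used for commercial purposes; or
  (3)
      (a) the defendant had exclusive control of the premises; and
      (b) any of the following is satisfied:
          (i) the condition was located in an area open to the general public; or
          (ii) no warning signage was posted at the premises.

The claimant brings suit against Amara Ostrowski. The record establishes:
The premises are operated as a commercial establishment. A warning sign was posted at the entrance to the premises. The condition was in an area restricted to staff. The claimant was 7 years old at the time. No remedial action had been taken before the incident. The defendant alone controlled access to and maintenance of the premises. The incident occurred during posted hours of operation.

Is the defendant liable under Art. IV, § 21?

No — not liable.

(a) entrant a minor — met.
(b) not (during posted hours) — fails.
(c) no remedial action — holds.
(1) = T AND F AND T = false.
(2) not (commercial use) — not met.
(a) exclusive control — satisfied.
(i) public area — not met.
(ii) no signage posted — not met.
(b) = F OR F = false.
So (3) is not satisfied (T AND F).
So Overall is not satisfied (F OR F OR F).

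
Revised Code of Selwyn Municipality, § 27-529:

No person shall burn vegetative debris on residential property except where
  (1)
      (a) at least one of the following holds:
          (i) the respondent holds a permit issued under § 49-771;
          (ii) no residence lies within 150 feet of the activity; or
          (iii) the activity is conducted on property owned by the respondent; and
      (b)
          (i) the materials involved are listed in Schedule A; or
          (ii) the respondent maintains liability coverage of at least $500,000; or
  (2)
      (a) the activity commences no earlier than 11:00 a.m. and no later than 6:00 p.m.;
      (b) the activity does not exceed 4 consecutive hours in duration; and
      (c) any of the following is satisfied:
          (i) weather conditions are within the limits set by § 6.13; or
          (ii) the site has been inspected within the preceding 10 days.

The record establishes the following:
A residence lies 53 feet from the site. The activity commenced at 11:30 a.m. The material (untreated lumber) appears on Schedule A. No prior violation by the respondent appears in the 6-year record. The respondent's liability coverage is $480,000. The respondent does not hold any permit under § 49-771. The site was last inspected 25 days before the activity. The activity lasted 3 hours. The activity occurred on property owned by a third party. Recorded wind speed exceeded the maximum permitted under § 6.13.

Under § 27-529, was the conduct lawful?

(i) holds permit — fails.
(ii) no residence in 150 ft — not satisfied.
(iii) own property — fails.
(a): F OR F OR F → false.
(i) Schedule A material — met.
(ii) coverage ≥ $500,000 — fails.
So (b) is satisfied (T OR F).
So (1) is not satisfied (F AND T).
(a) start within hours — holds.
(b) ≤ 4 hrs duration — met.
(i) weather ok — not satisfied.
(ii) site inspected — not satisfied.
(c): F OR F → false.
(2): T AND T AND F → false.
Overall = F OR F = false.

No — unlawful.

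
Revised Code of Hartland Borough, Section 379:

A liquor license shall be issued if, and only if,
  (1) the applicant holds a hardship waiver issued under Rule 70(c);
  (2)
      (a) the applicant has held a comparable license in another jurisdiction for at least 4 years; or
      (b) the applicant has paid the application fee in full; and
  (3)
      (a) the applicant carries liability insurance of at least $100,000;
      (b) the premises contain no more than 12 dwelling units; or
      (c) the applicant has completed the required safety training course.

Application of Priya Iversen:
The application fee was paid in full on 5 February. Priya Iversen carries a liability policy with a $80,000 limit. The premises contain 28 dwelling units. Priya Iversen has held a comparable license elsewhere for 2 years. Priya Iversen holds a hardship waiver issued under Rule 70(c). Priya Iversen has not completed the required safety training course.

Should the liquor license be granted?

(1) hardship waiver — met.
(a) prior license ≥ 4 yr — not met.
(b) fee paid — holds.
So (2) is satisfied (F OR T).
(a) insurance ≥ $100,000 — not met.
(b) ≤ 12 units — fails.
(c) safety training — not satisfied.
(3) = F OR F OR F = false.
So Overall is not satisfied (T AND T AND F).

No — denied.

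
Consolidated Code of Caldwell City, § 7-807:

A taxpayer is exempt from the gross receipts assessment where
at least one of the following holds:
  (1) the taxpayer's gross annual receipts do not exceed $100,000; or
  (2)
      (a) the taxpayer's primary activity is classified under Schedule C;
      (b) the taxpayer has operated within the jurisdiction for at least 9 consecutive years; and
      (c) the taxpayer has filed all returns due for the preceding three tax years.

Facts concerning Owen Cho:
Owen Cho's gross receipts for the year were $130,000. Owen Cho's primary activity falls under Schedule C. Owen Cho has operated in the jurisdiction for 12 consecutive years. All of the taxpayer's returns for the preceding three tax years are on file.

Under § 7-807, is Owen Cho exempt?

(1) receipts ≤ $100,000 — not met.
(a) Schedule C activity — met.
(b) ≥ 9 yrs in jurisdiction — met.
(c) returns current — met.
(2): T AND T AND T → true.
Overall: F OR T → true.

Yes — exempt.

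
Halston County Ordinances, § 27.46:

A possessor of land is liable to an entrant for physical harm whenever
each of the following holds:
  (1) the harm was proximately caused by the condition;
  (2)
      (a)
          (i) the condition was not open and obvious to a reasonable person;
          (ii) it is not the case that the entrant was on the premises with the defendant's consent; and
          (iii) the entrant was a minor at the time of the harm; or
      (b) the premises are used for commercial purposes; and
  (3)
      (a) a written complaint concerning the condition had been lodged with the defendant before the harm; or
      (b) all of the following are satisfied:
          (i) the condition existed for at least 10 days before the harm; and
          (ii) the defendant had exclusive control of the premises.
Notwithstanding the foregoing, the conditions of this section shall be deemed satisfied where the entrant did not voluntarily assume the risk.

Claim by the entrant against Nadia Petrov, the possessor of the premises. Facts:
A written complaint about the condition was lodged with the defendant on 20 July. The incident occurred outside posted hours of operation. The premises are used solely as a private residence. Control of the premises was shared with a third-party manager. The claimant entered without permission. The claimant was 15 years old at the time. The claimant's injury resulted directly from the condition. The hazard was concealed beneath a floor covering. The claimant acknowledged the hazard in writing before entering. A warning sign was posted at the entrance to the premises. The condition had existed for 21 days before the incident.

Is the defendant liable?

(1) proximate cause — satisfied.
(i) not open/obvious — satisfied.
(ii) not (consent to enter) — met.
(iii) entrant a minor — holds.
So (a) is satisfied (T AND T AND T).
(b) commercial use — fails.
(2): T OR F → true.
(a) complaint lodged — satisfied.
(i) condition ≥10 days old — satisfied.
(ii) exclusive control — not met.
So (b) is not satisfied (T AND F).
So (3) is satisfied (T OR F).
So Overall is satisfied (T AND T AND T).
Exception (no assumed risk) — not satisfied.
Result: main true OR exception false → true.

Yes — liable.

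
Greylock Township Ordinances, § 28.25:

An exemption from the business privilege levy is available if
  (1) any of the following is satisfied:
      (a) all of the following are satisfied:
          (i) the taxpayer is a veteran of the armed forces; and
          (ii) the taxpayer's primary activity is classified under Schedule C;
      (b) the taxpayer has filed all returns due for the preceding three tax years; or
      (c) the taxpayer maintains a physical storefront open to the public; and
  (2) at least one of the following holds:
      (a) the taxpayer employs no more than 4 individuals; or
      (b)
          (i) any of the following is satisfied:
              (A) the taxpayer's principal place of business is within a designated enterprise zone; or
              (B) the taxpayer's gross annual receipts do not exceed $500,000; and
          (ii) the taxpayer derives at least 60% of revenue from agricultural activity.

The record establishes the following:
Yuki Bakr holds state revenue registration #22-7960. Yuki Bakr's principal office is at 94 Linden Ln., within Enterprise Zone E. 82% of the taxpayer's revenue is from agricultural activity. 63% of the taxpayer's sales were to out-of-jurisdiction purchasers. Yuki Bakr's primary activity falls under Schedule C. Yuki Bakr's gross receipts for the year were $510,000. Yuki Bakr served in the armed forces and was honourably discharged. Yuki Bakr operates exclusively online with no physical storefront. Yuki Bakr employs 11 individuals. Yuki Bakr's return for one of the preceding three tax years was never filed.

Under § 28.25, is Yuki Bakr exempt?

Yes — exempt.

(i) veteran — met.
(ii) Schedule C activity — holds.
(a) = T AND T = true.
(b) returns current — fails.
(c) has storefront — not met.
(1) = T OR F OR F = true.
(a) ≤ 4 employees — not met.
(A) in enterprise zone — met.
(B) receipts ≤ $500,000 — fails.
(i) = T OR F = true.
(ii) ≥60% agricultural — met.
(b) = T AND T = true.
So (2) is satisfied (F OR T).
So Overall is satisfied (T AND T).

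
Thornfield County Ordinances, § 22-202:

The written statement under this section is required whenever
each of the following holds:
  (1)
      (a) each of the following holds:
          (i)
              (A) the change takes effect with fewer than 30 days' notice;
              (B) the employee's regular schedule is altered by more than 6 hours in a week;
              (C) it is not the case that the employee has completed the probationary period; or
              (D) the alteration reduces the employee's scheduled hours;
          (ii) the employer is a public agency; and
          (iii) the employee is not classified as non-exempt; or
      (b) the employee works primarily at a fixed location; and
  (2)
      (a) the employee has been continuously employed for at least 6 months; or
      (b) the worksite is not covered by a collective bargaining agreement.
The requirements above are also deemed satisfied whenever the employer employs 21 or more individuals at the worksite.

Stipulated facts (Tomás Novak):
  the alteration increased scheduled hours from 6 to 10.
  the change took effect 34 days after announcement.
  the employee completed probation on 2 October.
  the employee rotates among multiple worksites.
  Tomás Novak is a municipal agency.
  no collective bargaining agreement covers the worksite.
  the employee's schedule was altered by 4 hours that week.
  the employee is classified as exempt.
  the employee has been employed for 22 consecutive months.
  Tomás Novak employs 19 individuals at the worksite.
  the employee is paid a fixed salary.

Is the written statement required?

No — not required.

(A) < 30 days' notice — fails.
(B) schedule shift > 6h — not satisfied.
(C) not (past probation) — fails.
(D) hours reduced — fails.
(i): F OR F OR F OR F → false.
(ii) public agency — satisfied.
(iii) not (non-exempt) — holds.
(a) = F AND T AND T = false.
(b) fixed location — fails.
(1) = F OR F = false.
(a) tenure ≥ 6 mo. — met.
(b) no CBA — holds.
(2) = T OR T = true.
Overall = F AND T = false.
Exception (≥ 21 at site) — not satisfied.
Result: main false OR exception false → false.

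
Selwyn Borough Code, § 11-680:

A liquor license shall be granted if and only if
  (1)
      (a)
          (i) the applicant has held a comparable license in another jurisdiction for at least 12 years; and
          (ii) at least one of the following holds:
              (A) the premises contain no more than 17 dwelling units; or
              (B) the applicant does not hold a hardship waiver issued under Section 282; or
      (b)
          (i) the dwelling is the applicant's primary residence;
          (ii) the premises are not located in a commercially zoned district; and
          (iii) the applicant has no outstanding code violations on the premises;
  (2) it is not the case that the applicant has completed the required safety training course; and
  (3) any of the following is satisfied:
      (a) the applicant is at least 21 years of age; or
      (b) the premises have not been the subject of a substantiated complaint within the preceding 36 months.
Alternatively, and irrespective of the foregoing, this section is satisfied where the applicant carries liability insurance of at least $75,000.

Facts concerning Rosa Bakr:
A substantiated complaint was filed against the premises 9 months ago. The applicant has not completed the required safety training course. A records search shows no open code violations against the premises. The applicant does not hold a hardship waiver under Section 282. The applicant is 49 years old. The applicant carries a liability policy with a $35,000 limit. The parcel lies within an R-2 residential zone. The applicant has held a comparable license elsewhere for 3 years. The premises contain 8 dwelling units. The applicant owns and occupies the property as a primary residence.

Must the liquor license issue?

(i) prior license ≥ 12 yr — not satisfied.
(A) ≤ 17 units — met.
(B) not (hardship waiver) — satisfied.
(ii): T OR T → true.
(a) = F AND T = false.
(i) primary residence — satisfied.
(ii) not (commercially zoned) — holds.
(iii) no code violations — met.
(b): T AND T AND T → true.
(1): F OR T → true.
(2) not (safety training) — satisfied.
(a) age ≥ 21 — holds.
(b) no complaint in 36 mo. — not satisfied.
(3): T OR F → true.
Overall = T AND T AND T = true.
Exception (insurance ≥ $75,000) — not satisfied.
Result: main true OR exception false → true.

Yes — granted.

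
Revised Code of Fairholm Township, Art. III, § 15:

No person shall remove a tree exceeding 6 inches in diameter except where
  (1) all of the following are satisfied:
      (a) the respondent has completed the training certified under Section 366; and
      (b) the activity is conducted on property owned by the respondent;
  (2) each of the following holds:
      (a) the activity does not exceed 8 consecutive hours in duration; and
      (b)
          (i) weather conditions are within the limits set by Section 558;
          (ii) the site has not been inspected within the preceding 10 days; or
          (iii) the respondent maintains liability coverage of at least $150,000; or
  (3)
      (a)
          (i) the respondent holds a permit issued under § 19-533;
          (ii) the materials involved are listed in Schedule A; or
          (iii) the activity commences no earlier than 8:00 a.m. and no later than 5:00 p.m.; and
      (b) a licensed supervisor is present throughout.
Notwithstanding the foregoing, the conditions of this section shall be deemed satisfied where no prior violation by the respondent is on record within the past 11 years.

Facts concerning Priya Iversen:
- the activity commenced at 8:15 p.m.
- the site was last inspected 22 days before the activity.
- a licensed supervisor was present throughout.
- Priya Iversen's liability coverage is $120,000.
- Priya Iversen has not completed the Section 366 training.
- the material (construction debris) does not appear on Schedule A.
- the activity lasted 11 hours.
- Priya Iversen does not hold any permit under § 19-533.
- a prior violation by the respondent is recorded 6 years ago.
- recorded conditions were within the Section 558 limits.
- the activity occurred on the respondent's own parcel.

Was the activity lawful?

No — unlawful.

(a) training certified — fails.
(b) own property — met.
(1) = F AND T = false.
(a) ≤ 8 hrs duration — not satisfied.
(i) weather ok — satisfied.
(ii) not (site inspected) — holds.
(iii) coverage ≥ $150,000 — not met.
(b) = T OR T OR F = true.
(2) = F AND T = false.
(i) holds permit — not met.
(ii) Schedule A material — not met.
(iii) start within hours — fails.
(a) = F OR F OR F = false.
(b) supervisor present — holds.
(3): F AND T → false.
So Overall is not satisfied (F OR F OR F).
Exception (no prior violation) — not satisfied.
Result: main false OR exception false → false.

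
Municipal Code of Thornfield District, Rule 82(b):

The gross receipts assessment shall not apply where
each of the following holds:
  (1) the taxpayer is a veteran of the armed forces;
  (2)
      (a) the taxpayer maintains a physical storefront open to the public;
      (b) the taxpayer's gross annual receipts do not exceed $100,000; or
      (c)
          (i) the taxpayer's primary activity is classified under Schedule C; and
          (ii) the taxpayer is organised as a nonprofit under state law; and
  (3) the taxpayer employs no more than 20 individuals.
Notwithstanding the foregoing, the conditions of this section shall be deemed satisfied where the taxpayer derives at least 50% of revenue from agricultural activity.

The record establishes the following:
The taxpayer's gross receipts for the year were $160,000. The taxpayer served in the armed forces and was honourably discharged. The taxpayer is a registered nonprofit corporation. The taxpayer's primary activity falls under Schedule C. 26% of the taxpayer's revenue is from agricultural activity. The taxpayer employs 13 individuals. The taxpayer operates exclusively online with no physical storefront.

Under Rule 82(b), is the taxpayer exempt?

(1) veteran — satisfied.
(a) has storefront — not met.
(b) receipts ≤ $100,000 — not met.
(i) Schedule C activity — satisfied.
(ii) nonprofit — met.
So (c) is satisfied (T AND T).
So (2) is satisfied (F OR F OR T).
(3) ≤ 20 employees — satisfied.
Overall = T AND T AND T = true.
Exception (≥50% agricultural) — not satisfied.
Result: main true OR exception false → true.

Yes — exempt.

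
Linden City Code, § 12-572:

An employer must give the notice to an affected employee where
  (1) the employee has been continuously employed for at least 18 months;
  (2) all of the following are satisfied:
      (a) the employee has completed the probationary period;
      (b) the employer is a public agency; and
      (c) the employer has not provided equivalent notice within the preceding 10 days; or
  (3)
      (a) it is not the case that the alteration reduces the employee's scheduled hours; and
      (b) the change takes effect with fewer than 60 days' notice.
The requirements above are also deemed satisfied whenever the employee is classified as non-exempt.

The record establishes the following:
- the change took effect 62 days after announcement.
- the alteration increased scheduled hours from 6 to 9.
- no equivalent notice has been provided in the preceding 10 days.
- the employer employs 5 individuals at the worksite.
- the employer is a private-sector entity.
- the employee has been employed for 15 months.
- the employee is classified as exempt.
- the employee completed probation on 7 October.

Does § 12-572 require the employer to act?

(1) tenure ≥ 18 mo. — not satisfied.
(a) past probation — satisfied.
(b) public agency — fails.
(c) no recent notice — met.
(2) = T AND F AND T = false.
(a) not (hours reduced) — holds.
(b) < 60 days' notice — not satisfied.
(3): T AND F → false.
Overall: F OR F OR F → false.
Exception (non-exempt) — not satisfied.
Result: main false OR exception false → false.

No — not required.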